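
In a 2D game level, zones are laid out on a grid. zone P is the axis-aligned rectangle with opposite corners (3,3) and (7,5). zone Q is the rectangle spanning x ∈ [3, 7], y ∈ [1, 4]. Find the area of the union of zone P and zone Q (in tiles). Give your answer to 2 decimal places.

16.00

By inclusion–exclusion:
Individual areas: |zone P| = 8, |zone Q| = 12.
|zone P∩zone Q|: x∈[3,7], y∈[3,4] → 4·1 = 4.
|zone P ∪ zone Q| = 20 − 4 = 16.00.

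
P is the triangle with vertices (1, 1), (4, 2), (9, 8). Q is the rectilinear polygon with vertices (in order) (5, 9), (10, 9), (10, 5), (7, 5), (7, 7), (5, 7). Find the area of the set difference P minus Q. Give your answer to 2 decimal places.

5.85

|P| = 6.5, |P∩Q| = 0.65.
|P ∖ Q| = |P| − |P∩Q| = 6.5 − 0.65 = 5.85.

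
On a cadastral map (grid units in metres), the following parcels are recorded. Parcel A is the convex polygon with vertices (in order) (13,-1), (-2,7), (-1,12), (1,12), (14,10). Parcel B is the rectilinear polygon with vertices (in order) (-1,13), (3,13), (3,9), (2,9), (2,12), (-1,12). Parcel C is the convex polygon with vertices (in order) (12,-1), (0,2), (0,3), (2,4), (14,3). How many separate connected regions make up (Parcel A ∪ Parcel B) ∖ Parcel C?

2

(Parcel A ∪ Parcel B) ∖ Parcel C splits into 2 disjoint pieces (area 111.9523, area 1.0117).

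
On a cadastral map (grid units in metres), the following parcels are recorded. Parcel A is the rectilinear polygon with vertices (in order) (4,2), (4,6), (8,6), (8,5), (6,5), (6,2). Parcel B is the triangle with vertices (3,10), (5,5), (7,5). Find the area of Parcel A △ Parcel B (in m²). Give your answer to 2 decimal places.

11.40

|Parcel A| = 10, |Parcel B| = 5, |Parcel A∩Parcel B| = 1.8.
|Parcel A △ Parcel B| = |Parcel A| + |Parcel B| − 2·|Parcel A∩Parcel B| = 10 + 5 − 3.6 = 11.40.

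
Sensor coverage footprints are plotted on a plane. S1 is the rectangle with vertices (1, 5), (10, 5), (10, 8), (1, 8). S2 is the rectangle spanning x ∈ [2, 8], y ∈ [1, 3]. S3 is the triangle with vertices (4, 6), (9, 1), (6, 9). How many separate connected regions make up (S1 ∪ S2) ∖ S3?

(S1 ∪ S2) ∖ S3 splits into 3 disjoint pieces (area 9.1875, area 10.8333, area 11.5).

3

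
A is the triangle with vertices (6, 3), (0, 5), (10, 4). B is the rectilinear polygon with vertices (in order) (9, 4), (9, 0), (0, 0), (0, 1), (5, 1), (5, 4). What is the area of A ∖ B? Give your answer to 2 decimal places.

4.29

|A| = 7, |A∩B| = 2.7083.
|A ∖ B| = |A| − |A∩B| = 7 − 2.7083 = 4.29.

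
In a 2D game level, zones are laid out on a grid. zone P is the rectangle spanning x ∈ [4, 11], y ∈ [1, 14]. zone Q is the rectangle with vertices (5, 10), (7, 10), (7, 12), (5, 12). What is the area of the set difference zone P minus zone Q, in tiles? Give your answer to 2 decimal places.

|zone P∩zone Q|: x∈[5,7], y∈[10,12] → 2·2 = 4.
|zone P| = 91.
|zone P ∖ zone Q| = |zone P| − |zone P∩zone Q| = 91 − 4 = 87.00.

87.00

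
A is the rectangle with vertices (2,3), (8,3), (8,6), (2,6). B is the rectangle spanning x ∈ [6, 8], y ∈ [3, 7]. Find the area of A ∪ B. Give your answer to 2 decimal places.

20.00

By inclusion–exclusion:
Individual areas: |A| = 18, |B| = 8.
|A∩B|: x∈[6,8], y∈[3,6] → 2·3 = 6.
|A ∪ B| = 26 − 6 = 20.00.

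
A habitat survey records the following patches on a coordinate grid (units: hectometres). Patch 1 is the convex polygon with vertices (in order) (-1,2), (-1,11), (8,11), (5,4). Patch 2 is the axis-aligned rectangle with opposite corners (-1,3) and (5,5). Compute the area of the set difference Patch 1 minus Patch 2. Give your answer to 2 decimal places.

48.00

|Patch 1| = 58.5, |Patch 1∩Patch 2| = 10.5.
|Patch 1 ∖ Patch 2| = |Patch 1| − |Patch 1∩Patch 2| = 58.5 − 10.5 = 48.00.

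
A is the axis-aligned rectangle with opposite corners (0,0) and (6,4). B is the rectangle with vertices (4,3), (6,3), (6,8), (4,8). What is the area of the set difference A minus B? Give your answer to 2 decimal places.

|A∩B|: x∈[4,6], y∈[3,4] → 2·1 = 2.
|A| = 24.
|A ∖ B| = |A| − |A∩B| = 24 − 2 = 22.00.

22.00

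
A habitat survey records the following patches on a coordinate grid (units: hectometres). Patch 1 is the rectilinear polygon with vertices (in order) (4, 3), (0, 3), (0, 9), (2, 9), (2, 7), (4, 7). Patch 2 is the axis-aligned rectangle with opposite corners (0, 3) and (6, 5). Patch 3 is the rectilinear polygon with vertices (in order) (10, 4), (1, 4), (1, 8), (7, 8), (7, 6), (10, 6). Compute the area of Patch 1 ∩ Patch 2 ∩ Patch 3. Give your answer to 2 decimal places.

3.00

The intersection is the polygon with vertices (4,5), (4,4), (1,4), (1,5).
By the shoelace formula its area is 3.00.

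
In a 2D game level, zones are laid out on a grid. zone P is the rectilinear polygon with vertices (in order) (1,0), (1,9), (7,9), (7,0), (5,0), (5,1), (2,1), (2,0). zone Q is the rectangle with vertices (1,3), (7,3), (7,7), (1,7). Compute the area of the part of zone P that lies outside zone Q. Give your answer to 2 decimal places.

|zone P| = 51, |zone P∩zone Q| = 24.
|zone P ∖ zone Q| = |zone P| − |zone P∩zone Q| = 51 − 24 = 27.00.

27.00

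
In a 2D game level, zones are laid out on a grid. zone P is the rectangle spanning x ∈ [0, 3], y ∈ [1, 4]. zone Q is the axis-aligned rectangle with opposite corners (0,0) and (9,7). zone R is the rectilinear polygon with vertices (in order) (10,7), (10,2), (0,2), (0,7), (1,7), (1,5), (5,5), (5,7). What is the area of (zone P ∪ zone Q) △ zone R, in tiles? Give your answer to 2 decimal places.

|zone P ∪ zone Q| = 63.
|(zone P ∪ zone Q) ∩ zone R| = 37.
|(zone P ∪ zone Q) △ zone R| = 63 + 42 − 74 = 31.00.

31.00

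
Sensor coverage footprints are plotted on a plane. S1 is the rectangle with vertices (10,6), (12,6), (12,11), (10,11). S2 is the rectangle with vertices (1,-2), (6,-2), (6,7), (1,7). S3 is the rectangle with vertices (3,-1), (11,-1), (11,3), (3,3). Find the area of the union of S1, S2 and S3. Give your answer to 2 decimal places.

By inclusion–exclusion:
Individual areas: |S1| = 10, |S2| = 45, |S3| = 32.
|S1∩S2| = 0 (no overlap).
|S1∩S3| = 0 (no overlap).
|S2∩S3|: x∈[3,6], y∈[-1,3] → 3·4 = 12.
|S1∩S2∩S3| = 0.
|S1 ∪ S2 ∪ S3| = 87 − 12 + 0 = 75.00.

75.00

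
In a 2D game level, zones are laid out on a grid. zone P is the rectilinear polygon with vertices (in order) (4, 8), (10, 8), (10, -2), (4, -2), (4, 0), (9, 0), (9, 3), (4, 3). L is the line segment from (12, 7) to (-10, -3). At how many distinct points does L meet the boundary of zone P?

2

The segment meets the boundary at (4,3.364), (10,6.091).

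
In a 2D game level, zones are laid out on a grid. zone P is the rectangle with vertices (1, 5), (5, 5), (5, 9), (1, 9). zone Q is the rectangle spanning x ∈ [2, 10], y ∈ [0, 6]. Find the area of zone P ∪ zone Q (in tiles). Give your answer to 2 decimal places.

By inclusion–exclusion:
Individual areas: |zone P| = 16, |zone Q| = 48.
|zone P∩zone Q|: x∈[2,5], y∈[5,6] → 3·1 = 3.
|zone P ∪ zone Q| = 64 − 3 = 61.00.

61.00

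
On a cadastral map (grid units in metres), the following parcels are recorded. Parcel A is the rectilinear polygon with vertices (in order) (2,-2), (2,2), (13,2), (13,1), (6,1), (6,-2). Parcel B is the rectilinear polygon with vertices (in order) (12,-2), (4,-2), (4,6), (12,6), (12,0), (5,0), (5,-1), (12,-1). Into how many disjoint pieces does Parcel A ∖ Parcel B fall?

Parcel A ∖ Parcel B splits into 3 disjoint pieces (area 8, area 1, area 1).

3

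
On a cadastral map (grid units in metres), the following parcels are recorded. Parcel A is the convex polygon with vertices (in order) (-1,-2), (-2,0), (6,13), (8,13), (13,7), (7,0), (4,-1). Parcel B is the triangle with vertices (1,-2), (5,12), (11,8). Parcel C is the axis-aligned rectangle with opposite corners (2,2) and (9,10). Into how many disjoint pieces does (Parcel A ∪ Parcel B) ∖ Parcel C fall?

2

(Parcel A ∪ Parcel B) ∖ Parcel C splits into 2 disjoint pieces (area 34.79, area 30.292).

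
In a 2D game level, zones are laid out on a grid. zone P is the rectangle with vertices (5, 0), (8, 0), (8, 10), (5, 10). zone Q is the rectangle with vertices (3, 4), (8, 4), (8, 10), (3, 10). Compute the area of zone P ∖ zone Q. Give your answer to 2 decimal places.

12.00

|zone P∩zone Q|: x∈[5,8], y∈[4,10] → 3·6 = 18.
|zone P| = 30.
|zone P ∖ zone Q| = |zone P| − |zone P∩zone Q| = 30 − 18 = 12.00.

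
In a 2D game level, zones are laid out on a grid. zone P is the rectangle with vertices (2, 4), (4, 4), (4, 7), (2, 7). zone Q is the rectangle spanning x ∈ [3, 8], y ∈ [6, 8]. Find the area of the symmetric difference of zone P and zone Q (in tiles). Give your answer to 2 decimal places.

14.00

|zone P∩zone Q|: x∈[3,4], y∈[6,7] → 1·1 = 1.
|zone P △ zone Q| = |zone P| + |zone Q| − 2·|zone P∩zone Q| = 6 + 10 − 2 = 14.00.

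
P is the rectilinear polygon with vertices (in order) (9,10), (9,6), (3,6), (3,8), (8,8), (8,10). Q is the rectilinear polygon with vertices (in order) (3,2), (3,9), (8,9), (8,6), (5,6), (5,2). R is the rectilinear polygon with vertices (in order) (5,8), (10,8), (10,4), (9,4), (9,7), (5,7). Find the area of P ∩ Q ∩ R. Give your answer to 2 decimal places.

3.00

The intersection is the polygon with vertices (8,8), (8,7), (5,7), (5,8).
By the shoelace formula its area is 3.00.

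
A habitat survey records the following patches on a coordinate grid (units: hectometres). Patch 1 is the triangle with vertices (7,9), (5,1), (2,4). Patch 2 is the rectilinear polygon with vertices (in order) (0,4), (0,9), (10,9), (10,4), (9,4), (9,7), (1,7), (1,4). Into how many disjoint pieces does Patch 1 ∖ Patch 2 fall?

1

Patch 1 ∖ Patch 2 is a single connected region.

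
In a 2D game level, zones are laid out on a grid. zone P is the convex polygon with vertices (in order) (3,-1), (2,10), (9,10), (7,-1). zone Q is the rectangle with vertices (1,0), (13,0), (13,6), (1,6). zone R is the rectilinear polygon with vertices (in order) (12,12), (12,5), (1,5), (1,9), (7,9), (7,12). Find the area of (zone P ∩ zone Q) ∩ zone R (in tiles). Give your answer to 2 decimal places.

5.77

The region (zone P ∩ zone Q) ∩ zone R is the polygon with vertices (8.273,6), (8.091,5), (2.454,5), (2.364,6).
By the shoelace formula its area is 5.77.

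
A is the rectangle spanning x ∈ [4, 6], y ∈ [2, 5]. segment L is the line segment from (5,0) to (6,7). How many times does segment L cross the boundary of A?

2

The segment meets the boundary at (5.714,5), (5.286,2).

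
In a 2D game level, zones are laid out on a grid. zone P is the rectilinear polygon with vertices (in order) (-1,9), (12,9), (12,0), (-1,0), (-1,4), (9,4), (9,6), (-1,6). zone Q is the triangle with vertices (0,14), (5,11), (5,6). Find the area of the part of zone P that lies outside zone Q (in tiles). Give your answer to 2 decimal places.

94.19

|zone P| = 97, |zone P∩zone Q| = 2.8125.
|zone P ∖ zone Q| = |zone P| − |zone P∩zone Q| = 97 − 2.8125 = 94.19.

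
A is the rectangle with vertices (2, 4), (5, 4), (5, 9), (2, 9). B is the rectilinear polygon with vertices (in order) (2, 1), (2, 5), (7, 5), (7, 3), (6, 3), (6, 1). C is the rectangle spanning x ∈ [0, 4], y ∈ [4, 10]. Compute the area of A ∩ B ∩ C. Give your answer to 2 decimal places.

2.00

The intersection is the polygon with vertices (2,4), (2,5), (4,5), (4,4).
By the shoelace formula its area is 2.00.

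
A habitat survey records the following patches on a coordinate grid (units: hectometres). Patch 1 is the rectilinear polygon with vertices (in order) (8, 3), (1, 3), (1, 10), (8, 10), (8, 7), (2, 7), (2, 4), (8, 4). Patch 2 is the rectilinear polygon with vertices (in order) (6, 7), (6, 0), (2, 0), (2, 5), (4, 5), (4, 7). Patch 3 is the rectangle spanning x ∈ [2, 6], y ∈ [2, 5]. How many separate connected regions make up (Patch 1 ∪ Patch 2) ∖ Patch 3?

3

(Patch 1 ∪ Patch 2) ∖ Patch 3 splits into 3 disjoint pieces (area 8, area 29, area 2).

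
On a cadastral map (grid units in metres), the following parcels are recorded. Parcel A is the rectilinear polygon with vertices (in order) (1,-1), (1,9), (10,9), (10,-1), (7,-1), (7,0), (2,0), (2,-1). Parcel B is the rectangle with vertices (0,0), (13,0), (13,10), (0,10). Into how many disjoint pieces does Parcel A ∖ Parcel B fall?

Parcel A ∖ Parcel B splits into 2 disjoint pieces (area 1, area 3).

2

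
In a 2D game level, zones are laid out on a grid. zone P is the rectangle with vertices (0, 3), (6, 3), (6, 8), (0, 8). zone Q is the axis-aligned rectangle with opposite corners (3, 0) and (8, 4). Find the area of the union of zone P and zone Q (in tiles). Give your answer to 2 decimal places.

By inclusion–exclusion:
Individual areas: |zone P| = 30, |zone Q| = 20.
|zone P∩zone Q|: x∈[3,6], y∈[3,4] → 3·1 = 3.
|zone P ∪ zone Q| = 50 − 3 = 47.00.

47.00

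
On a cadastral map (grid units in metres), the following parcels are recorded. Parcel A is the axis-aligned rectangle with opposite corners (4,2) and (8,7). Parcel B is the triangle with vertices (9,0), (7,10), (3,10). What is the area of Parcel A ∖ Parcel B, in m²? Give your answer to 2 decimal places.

|Parcel A| = 20, |Parcel A∩Parcel B| = 8.1.
|Parcel A ∖ Parcel B| = |Parcel A| − |Parcel A∩Parcel B| = 20 − 8.1 = 11.90.

11.90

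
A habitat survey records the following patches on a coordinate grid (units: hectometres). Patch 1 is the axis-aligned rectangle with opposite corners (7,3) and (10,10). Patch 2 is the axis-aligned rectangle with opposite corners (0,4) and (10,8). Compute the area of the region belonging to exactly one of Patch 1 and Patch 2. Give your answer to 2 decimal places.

|Patch 1∩Patch 2|: x∈[7,10], y∈[4,8] → 3·4 = 12.
|Patch 1 △ Patch 2| = |Patch 1| + |Patch 2| − 2·|Patch 1∩Patch 2| = 21 + 40 − 24 = 37.00.

37.00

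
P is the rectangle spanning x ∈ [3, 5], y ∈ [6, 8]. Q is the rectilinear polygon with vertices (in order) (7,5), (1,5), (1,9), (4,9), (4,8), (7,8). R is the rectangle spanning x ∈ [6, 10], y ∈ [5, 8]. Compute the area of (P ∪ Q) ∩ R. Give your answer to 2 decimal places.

The region (P ∪ Q) ∩ R is the polygon with vertices (7,8), (7,5), (6,5), (6,8).
By the shoelace formula its area is 3.00.

3.00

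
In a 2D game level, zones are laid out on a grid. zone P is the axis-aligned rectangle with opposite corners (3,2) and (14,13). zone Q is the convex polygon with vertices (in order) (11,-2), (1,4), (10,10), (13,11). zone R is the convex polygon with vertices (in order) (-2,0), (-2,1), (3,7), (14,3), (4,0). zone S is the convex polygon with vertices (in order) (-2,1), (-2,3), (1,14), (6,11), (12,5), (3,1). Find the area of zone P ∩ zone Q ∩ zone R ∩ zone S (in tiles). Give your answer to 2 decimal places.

19.27

The intersection is the polygon with vertices (10.425,4.3), (5.25,2), (4.333,2), (3,2.8), (3,5.333), (4.618,6.412).
By the shoelace formula its area is 19.27.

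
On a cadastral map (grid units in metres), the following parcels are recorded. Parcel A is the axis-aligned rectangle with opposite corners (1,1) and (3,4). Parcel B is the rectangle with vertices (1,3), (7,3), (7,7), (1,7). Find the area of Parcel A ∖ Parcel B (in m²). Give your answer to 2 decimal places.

|Parcel A∩Parcel B|: x∈[1,3], y∈[3,4] → 2·1 = 2.
|Parcel A| = 6.
|Parcel A ∖ Parcel B| = |Parcel A| − |Parcel A∩Parcel B| = 6 − 2 = 4.00.

4.00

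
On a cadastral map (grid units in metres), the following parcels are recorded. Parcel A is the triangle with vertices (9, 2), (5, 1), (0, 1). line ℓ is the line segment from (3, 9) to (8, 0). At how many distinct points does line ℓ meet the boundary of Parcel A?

The segment meets the boundary at (7.146,1.537), (7.012,1.779).

2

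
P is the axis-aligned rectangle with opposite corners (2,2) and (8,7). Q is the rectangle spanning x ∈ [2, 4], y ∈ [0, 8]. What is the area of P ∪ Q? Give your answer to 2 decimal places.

By inclusion–exclusion:
Individual areas: |P| = 30, |Q| = 16.
|P∩Q|: x∈[2,4], y∈[2,7] → 2·5 = 10.
|P ∪ Q| = 46 − 10 = 36.00.

36.00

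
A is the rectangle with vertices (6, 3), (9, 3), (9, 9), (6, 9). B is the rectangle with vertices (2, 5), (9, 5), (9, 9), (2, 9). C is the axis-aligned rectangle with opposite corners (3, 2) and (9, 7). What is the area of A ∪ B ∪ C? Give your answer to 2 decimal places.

By inclusion–exclusion:
Individual areas: |A| = 18, |B| = 28, |C| = 30.
|A∩B|: x∈[6,9], y∈[5,9] → 3·4 = 12.
|A∩C|: x∈[6,9], y∈[3,7] → 3·4 = 12.
|B∩C|: x∈[3,9], y∈[5,7] → 6·2 = 12.
|A∩B∩C| = 6.
|A ∪ B ∪ C| = 76 − 36 + 6 = 46.00.

46.00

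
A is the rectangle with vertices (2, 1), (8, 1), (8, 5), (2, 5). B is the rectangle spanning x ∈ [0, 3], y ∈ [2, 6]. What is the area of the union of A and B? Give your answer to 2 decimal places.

By inclusion–exclusion:
Individual areas: |A| = 24, |B| = 12.
|A∩B|: x∈[2,3], y∈[2,5] → 1·3 = 3.
|A ∪ B| = 36 − 3 = 33.00.

33.00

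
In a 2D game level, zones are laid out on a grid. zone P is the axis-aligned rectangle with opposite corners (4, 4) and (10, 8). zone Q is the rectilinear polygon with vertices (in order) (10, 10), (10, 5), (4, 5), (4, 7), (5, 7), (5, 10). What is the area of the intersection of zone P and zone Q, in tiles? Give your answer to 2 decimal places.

17.00

The intersection is the polygon with vertices (10,5), (4,5), (4,7), (5,7), (5,8), (10,8).
By the shoelace formula its area is 17.00.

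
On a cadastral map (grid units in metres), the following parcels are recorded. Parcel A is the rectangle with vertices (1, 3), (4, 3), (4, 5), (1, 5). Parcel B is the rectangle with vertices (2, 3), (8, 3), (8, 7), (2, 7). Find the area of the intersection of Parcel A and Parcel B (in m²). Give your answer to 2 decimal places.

|Parcel A∩Parcel B|: x∈[2,4], y∈[3,5] → 2·2 = 4.

4.00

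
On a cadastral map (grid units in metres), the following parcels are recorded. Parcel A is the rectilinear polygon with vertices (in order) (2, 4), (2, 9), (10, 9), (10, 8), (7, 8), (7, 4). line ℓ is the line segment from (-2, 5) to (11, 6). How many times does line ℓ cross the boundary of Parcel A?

The segment meets the boundary at (7,5.692), (2,5.308).

2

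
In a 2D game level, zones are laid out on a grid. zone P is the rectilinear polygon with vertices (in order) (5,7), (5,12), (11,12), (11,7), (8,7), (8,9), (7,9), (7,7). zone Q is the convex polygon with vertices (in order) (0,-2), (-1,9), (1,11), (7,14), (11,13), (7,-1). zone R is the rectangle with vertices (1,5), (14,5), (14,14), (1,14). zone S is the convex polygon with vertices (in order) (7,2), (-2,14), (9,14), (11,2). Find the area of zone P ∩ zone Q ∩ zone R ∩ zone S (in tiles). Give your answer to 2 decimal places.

20.89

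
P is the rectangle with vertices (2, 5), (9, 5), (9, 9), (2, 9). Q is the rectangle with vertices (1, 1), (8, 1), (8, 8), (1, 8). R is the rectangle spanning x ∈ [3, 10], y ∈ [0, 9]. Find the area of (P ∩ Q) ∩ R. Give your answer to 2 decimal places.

The region (P ∩ Q) ∩ R is the polygon with vertices (8,8), (8,5), (3,5), (3,8).
By the shoelace formula its area is 15.00.

15.00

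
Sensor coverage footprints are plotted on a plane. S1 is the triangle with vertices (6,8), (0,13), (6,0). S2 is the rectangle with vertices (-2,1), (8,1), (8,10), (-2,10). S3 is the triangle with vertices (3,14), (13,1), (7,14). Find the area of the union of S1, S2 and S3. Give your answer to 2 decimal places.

By inclusion–exclusion:
Individual areas: |S1| = 24, |S2| = 90, |S3| = 26.
|S1∩S2| = 20.4462.
|S1∩S3| = 0.
|S2∩S3| = 2.4038.
|S1∩S2∩S3| = 0.
|S1 ∪ S2 ∪ S3| = 140 − 22.85 + 0 = 117.15.

117.15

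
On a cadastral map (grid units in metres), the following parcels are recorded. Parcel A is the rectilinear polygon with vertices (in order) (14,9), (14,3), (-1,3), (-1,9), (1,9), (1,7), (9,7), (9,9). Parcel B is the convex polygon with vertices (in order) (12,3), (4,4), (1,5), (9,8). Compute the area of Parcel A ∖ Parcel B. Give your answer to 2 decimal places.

|Parcel A| = 74, |Parcel A∩Parcel B| = 25.6667.
|Parcel A ∖ Parcel B| = |Parcel A| − |Parcel A∩Parcel B| = 74 − 25.6667 = 48.33.

48.33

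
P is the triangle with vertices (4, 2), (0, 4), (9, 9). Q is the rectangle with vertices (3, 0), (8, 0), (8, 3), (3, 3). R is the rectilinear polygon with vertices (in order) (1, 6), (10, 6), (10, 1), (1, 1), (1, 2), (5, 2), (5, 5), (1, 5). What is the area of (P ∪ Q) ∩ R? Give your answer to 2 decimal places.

12.71

|P ∪ Q| = 32.8929.
|(P ∪ Q) ∩ R| = 12.71.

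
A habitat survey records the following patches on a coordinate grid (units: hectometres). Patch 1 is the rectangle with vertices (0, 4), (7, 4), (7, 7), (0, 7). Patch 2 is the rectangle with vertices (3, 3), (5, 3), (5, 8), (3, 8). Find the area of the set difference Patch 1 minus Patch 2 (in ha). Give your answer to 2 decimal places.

|Patch 1∩Patch 2|: x∈[3,5], y∈[4,7] → 2·3 = 6.
|Patch 1| = 21.
|Patch 1 ∖ Patch 2| = |Patch 1| − |Patch 1∩Patch 2| = 21 − 6 = 15.00.

15.00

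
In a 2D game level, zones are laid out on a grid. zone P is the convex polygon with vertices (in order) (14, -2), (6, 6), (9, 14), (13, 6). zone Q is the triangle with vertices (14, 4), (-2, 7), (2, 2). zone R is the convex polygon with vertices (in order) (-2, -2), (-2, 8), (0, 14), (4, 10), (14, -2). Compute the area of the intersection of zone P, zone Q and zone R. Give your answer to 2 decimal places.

2.12

The intersection is the polygon with vertices (8.074,5.111), (9.61,3.268), (8.857,3.143), (6.615,5.385).
By the shoelace formula its area is 2.12.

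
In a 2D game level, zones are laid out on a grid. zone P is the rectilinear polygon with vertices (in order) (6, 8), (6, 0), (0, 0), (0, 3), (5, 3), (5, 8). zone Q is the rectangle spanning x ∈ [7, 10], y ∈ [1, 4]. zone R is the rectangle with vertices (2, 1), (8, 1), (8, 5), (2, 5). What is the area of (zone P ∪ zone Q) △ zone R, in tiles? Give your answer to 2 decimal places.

30.00

|zone P ∪ zone Q| = 32.
|(zone P ∪ zone Q) ∩ zone R| = 13.
|(zone P ∪ zone Q) △ zone R| = 32 + 24 − 26 = 30.00.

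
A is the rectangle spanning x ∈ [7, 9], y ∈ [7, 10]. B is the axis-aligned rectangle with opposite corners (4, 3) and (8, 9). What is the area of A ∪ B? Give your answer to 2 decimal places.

28.00

By inclusion–exclusion:
Individual areas: |A| = 6, |B| = 24.
|A∩B|: x∈[7,8], y∈[7,9] → 1·2 = 2.
|A ∪ B| = 30 − 2 = 28.00.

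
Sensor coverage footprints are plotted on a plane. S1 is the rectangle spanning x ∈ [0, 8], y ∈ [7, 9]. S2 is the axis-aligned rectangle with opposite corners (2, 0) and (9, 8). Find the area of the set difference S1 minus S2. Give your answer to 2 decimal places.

|S1∩S2|: x∈[2,8], y∈[7,8] → 6·1 = 6.
|S1| = 16.
|S1 ∖ S2| = |S1| − |S1∩S2| = 16 − 6 = 10.00.

10.00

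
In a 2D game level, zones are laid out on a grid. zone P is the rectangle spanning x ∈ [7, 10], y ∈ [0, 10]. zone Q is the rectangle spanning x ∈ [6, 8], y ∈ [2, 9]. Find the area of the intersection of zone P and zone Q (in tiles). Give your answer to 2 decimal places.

7.00

|zone P∩zone Q|: x∈[7,8], y∈[2,9] → 1·7 = 7.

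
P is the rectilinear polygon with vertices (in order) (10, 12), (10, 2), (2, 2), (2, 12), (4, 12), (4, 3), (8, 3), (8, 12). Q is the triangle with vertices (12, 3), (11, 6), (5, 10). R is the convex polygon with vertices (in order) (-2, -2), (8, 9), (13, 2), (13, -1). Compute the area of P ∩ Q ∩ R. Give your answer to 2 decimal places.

2.52

The intersection is the polygon with vertices (8,7), (8,8), (9.364,7.091), (10,6.2), (10,5).
By the shoelace formula its area is 2.52.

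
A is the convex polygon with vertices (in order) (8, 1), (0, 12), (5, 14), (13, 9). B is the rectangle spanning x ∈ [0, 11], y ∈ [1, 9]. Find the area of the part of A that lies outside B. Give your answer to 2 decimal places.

39.93

|A| = 80, |A∩B| = 40.0727.
|A ∖ B| = |A| − |A∩B| = 80 − 40.0727 = 39.93.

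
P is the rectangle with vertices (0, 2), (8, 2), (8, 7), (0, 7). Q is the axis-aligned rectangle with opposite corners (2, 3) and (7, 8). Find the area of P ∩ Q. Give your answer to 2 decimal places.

20.00

|P∩Q|: x∈[2,7], y∈[3,7] → 5·4 = 20.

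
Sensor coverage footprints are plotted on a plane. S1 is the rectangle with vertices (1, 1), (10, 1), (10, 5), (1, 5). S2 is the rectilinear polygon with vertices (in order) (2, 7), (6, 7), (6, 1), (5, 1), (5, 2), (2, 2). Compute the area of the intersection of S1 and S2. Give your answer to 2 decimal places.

13.00

The intersection is the polygon with vertices (6,5), (6,1), (5,1), (5,2), (2,2), (2,5).
By the shoelace formula its area is 13.00.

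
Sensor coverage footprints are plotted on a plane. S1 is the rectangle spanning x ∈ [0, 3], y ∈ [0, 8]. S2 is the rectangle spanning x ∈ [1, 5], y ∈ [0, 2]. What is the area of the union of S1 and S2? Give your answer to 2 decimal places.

By inclusion–exclusion:
Individual areas: |S1| = 24, |S2| = 8.
|S1∩S2|: x∈[1,3], y∈[0,2] → 2·2 = 4.
|S1 ∪ S2| = 32 − 4 = 28.00.

28.00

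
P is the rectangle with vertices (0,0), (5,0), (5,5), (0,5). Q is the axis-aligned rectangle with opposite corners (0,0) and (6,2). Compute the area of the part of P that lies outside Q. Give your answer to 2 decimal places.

15.00

|P∩Q|: x∈[0,5], y∈[0,2] → 5·2 = 10.
|P| = 25.
|P ∖ Q| = |P| − |P∩Q| = 25 − 10 = 15.00.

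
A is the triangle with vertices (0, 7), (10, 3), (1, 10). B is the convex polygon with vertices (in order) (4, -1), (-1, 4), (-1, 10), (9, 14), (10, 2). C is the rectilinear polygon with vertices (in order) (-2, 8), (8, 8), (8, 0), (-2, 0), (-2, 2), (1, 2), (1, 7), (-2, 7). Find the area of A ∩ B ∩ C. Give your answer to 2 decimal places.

The intersection is the polygon with vertices (0.333,8), (3.571,8), (8,4.556), (8,3.8), (1,6.6), (1,7), (0,7).
By the shoelace formula its area is 12.81.

12.81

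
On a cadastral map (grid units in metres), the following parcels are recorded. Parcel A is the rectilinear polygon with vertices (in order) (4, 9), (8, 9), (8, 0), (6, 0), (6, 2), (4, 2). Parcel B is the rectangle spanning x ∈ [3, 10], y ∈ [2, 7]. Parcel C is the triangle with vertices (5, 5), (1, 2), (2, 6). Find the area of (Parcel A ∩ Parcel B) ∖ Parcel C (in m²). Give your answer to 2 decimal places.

19.46

|Parcel A ∩ Parcel B| = 20.
|(Parcel A ∩ Parcel B) ∩ Parcel C| = 0.5417.
|(Parcel A ∩ Parcel B) ∖ Parcel C| = 20 − 0.5417 = 19.46.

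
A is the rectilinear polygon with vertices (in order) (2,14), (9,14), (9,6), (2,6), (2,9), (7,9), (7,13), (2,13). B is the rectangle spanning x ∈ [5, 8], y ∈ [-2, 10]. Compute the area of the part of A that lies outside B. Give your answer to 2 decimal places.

|A| = 36, |A∩B| = 10.
|A ∖ B| = |A| − |A∩B| = 36 − 10 = 26.00.

26.00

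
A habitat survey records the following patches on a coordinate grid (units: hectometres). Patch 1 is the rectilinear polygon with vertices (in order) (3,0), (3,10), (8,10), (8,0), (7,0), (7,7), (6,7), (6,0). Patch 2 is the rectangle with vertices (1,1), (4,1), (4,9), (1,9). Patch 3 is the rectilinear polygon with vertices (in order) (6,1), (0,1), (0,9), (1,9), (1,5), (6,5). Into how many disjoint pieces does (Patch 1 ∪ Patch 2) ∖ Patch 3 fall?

2

(Patch 1 ∪ Patch 2) ∖ Patch 3 splits into 2 disjoint pieces (area 36, area 3).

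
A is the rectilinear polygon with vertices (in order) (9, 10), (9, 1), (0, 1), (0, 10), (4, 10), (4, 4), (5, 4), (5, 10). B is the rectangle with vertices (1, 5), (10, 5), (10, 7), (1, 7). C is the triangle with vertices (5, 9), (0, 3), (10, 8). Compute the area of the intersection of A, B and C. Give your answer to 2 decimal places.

5.25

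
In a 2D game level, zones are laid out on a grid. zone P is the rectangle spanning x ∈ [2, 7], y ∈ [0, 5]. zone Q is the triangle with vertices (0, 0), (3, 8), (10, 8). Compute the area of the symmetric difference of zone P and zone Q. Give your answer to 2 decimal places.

|zone P| = 25, |zone Q| = 28, |zone P∩zone Q| = 7.225.
|zone P △ zone Q| = |zone P| + |zone Q| − 2·|zone P∩zone Q| = 25 + 28 − 14.45 = 38.55.

38.55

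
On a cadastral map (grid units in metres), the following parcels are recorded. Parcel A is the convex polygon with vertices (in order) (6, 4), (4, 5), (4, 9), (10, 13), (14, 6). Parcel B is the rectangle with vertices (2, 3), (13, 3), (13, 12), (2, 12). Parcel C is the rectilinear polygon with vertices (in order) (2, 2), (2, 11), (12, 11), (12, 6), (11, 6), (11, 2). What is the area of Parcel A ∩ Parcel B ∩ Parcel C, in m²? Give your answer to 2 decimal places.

46.23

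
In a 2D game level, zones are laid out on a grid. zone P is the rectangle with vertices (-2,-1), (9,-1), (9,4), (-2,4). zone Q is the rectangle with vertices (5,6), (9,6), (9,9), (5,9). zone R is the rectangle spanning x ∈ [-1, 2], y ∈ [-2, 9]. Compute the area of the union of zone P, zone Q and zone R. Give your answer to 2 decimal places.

85.00

By inclusion–exclusion:
Individual areas: |zone P| = 55, |zone Q| = 12, |zone R| = 33.
|zone P∩zone Q| = 0 (no overlap).
|zone P∩zone R|: x∈[-1,2], y∈[-1,4] → 3·5 = 15.
|zone Q∩zone R| = 0 (no overlap).
|zone P∩zone Q∩zone R| = 0.
|zone P ∪ zone Q ∪ zone R| = 100 − 15 + 0 = 85.00.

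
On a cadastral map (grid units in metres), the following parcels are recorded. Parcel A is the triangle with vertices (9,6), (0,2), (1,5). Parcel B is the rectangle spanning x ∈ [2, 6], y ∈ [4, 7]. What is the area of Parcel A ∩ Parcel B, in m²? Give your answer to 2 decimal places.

5.00

The intersection is the polygon with vertices (4.5,4), (2,4), (2,5.125), (6,5.625), (6,4.667).
By the shoelace formula its area is 5.00.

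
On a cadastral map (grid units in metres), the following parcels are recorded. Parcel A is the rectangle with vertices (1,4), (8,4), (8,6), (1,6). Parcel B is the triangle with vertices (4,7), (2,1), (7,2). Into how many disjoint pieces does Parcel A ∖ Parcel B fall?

2

Parcel A ∖ Parcel B splits into 2 disjoint pieces (area 5.6, area 4.6667).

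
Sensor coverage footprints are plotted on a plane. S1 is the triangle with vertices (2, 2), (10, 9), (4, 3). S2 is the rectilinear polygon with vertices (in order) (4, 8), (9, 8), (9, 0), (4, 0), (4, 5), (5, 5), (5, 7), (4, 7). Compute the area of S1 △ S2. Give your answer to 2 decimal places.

36.64

|S1| = 3, |S2| = 38, |S1∩S2| = 2.1786.
|S1 △ S2| = |S1| + |S2| − 2·|S1∩S2| = 3 + 38 − 4.3571 = 36.64.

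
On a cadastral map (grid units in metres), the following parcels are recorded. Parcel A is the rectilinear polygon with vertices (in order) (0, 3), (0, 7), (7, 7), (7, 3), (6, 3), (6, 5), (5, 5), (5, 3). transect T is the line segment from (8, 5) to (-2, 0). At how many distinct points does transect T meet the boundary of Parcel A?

4

The segment meets the boundary at (4,3), (5,3.5), (6,4), (7,4.5).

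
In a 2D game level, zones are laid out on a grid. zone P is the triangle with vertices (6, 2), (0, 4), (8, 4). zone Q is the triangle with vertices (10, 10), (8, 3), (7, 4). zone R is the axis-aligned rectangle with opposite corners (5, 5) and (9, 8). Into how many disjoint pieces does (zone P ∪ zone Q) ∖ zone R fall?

2

(zone P ∪ zone Q) ∖ zone R splits into 2 disjoint pieces (area 9.5714, area 0.75).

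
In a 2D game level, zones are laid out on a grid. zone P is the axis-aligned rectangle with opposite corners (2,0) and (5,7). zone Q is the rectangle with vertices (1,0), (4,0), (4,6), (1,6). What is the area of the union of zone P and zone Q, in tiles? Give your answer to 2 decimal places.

By inclusion–exclusion:
Individual areas: |zone P| = 21, |zone Q| = 18.
|zone P∩zone Q|: x∈[2,4], y∈[0,6] → 2·6 = 12.
|zone P ∪ zone Q| = 39 − 12 = 27.00.

27.00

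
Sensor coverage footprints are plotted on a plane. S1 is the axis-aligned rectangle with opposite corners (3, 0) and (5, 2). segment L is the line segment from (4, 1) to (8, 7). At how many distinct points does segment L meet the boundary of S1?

1

The segment meets the boundary at (4.667,2).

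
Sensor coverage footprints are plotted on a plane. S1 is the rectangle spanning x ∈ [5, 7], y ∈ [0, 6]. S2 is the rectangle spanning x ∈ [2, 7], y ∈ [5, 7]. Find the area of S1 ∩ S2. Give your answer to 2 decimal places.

|S1∩S2|: x∈[5,7], y∈[5,6] → 2·1 = 2.

2.00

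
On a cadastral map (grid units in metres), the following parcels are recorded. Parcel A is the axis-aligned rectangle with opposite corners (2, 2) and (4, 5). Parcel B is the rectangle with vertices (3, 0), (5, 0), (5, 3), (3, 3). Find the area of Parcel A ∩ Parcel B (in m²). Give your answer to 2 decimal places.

1.00

|Parcel A∩Parcel B|: x∈[3,4], y∈[2,3] → 1·1 = 1.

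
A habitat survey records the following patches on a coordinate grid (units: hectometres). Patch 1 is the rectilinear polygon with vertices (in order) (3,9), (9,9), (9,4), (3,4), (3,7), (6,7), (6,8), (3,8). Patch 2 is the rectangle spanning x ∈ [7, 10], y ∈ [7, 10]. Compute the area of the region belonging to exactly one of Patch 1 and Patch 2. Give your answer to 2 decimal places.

28.00

|Patch 1| = 27, |Patch 2| = 9, |Patch 1∩Patch 2| = 4.
|Patch 1 △ Patch 2| = |Patch 1| + |Patch 2| − 2·|Patch 1∩Patch 2| = 27 + 9 − 8 = 28.00.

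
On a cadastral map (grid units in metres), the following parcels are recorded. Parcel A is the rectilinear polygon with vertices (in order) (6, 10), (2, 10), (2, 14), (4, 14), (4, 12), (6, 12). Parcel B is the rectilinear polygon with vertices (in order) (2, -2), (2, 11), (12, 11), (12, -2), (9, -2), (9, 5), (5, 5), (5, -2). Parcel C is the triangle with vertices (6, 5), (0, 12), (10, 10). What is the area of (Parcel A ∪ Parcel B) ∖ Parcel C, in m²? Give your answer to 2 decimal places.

|Parcel A ∪ Parcel B| = 110.
|(Parcel A ∪ Parcel B) ∩ Parcel C| = 27.0667.
|(Parcel A ∪ Parcel B) ∖ Parcel C| = 110 − 27.0667 = 82.93.

82.93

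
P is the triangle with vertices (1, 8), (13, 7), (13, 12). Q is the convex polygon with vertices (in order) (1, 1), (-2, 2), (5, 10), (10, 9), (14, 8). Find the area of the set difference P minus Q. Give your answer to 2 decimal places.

13.93

|P| = 30, |P∩Q| = 16.0659.
|P ∖ Q| = |P| − |P∩Q| = 30 − 16.0659 = 13.93.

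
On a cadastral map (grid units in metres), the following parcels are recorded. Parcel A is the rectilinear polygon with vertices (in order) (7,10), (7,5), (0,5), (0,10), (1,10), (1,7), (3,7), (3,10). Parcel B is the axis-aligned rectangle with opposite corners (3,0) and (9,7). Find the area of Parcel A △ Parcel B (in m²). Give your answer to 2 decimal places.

|Parcel A| = 29, |Parcel B| = 42, |Parcel A∩Parcel B| = 8.
|Parcel A △ Parcel B| = |Parcel A| + |Parcel B| − 2·|Parcel A∩Parcel B| = 29 + 42 − 16 = 55.00.

55.00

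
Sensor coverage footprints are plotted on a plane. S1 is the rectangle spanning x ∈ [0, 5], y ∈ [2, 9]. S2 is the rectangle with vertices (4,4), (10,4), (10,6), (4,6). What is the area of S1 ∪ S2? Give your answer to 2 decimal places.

By inclusion–exclusion:
Individual areas: |S1| = 35, |S2| = 12.
|S1∩S2|: x∈[4,5], y∈[4,6] → 1·2 = 2.
|S1 ∪ S2| = 47 − 2 = 45.00.

45.00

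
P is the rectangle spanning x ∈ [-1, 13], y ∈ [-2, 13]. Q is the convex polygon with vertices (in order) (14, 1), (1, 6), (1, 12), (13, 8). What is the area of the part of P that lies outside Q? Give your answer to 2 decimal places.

134.31

|P| = 210, |P∩Q| = 75.6923.
|P ∖ Q| = |P| − |P∩Q| = 210 − 75.6923 = 134.31.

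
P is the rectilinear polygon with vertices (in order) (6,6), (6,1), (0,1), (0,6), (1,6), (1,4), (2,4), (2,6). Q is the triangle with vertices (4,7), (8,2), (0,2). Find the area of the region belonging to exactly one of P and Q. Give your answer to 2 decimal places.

14.80

|P| = 28, |Q| = 20, |P∩Q| = 16.6.
|P △ Q| = |P| + |Q| − 2·|P∩Q| = 28 + 20 − 33.2 = 14.80.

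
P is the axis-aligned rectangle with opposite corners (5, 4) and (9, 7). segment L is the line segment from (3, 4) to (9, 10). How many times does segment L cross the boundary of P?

2

The segment meets the boundary at (6,7), (5,6).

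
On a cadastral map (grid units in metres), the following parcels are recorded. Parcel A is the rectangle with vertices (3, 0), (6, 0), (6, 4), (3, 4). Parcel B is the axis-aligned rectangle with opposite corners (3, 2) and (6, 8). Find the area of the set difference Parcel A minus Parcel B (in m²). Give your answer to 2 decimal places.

|Parcel A∩Parcel B|: x∈[3,6], y∈[2,4] → 3·2 = 6.
|Parcel A| = 12.
|Parcel A ∖ Parcel B| = |Parcel A| − |Parcel A∩Parcel B| = 12 − 6 = 6.00.

6.00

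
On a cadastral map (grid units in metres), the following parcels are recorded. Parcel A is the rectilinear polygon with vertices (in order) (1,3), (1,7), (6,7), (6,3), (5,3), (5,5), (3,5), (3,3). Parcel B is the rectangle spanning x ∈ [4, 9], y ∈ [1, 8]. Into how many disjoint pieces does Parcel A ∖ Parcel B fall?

1

Parcel A ∖ Parcel B is a single connected region.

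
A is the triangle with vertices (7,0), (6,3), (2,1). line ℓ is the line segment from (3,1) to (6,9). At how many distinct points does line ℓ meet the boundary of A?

1

The segment meets the boundary at (3.231,1.615).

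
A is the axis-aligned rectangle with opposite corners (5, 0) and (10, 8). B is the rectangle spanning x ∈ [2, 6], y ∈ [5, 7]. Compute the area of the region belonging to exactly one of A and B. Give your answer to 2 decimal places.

|A∩B|: x∈[5,6], y∈[5,7] → 1·2 = 2.
|A △ B| = |A| + |B| − 2·|A∩B| = 40 + 8 − 4 = 44.00.

44.00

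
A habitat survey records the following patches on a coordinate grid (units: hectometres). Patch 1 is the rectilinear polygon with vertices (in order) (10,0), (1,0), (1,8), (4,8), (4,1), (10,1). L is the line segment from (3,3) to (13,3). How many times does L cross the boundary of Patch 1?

The segment meets the boundary at (4,3).

1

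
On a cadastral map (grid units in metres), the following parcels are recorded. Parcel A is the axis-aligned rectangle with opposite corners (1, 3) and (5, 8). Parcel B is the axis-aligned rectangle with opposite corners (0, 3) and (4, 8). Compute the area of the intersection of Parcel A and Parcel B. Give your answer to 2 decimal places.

15.00

|Parcel A∩Parcel B|: x∈[1,4], y∈[3,8] → 3·5 = 15.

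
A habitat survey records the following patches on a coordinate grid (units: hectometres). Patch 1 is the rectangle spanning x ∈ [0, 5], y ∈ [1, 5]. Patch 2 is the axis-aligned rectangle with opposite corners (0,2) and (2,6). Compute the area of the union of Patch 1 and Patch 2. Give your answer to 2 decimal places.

By inclusion–exclusion:
Individual areas: |Patch 1| = 20, |Patch 2| = 8.
|Patch 1∩Patch 2|: x∈[0,2], y∈[2,5] → 2·3 = 6.
|Patch 1 ∪ Patch 2| = 28 − 6 = 22.00.

22.00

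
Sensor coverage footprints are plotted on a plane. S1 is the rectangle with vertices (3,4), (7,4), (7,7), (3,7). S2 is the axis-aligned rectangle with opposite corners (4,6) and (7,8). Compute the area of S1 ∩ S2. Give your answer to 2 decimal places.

3.00

|S1∩S2|: x∈[4,7], y∈[6,7] → 3·1 = 3.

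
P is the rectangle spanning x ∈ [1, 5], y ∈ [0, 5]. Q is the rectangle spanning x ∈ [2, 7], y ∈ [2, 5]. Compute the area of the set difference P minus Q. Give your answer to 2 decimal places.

11.00

|P∩Q|: x∈[2,5], y∈[2,5] → 3·3 = 9.
|P| = 20.
|P ∖ Q| = |P| − |P∩Q| = 20 − 9 = 11.00.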